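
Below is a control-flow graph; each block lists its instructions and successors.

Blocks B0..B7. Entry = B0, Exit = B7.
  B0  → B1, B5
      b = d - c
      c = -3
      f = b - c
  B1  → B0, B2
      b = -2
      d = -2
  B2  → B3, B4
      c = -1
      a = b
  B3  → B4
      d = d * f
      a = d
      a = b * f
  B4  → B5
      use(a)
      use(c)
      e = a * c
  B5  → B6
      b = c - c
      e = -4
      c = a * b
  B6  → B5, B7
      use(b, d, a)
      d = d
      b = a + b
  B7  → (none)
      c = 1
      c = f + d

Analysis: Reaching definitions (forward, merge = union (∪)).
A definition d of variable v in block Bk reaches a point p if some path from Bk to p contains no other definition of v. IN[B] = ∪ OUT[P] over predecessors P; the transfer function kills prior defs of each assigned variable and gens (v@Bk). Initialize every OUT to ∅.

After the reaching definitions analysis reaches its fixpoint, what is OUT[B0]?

Answer: {b@B0, c@B0, d@B1, f@B0}

Derivation:
Per-block solution:
  B0: | IN={b@B1, c@B0, d@B1, f@B0} | OUT={b@B0, c@B0, d@B1, f@B0}
  B1: | IN={b@B0, c@B0, d@B1, f@B0} | OUT={b@B1, c@B0, d@B1, f@B0}
  B2: | IN={b@B1, c@B0, d@B1, f@B0} | OUT={a@B2, b@B1, c@B2, d@B1, f@B0}
  B3: | IN={a@B2, b@B1, c@B2, d@B1, f@B0} | OUT={a@B3, b@B1, c@B2, d@B3, f@B0}
  B4: | IN={a@B2, a@B3, b@B1, c@B2, d@B1, d@B3, f@B0} | OUT={a@B2, a@B3, b@B1, c@B2, d@B1, d@B3, e@B4, f@B0}
  B5: | IN={a@B2, a@B3, b@B0, b@B1, b@B6, c@B0, c@B2, c@B5, d@B1, d@B3, d@B6, e@B4, e@B5, f@B0} | OUT={a@B2, a@B3, b@B5, c@B5, d@B1, d@B3, d@B6, e@B5, f@B0}
  B6: | IN={a@B2, a@B3, b@B5, c@B5, d@B1, d@B3, d@B6, e@B5, f@B0} | OUT={a@B2, a@B3, b@B6, c@B5, d@B6, e@B5, f@B0}
  B7: | IN={a@B2, a@B3, b@B6, c@B5, d@B6, e@B5, f@B0} | OUT={a@B2, a@B3, b@B6, c@B7, d@B6, e@B5, f@B0}

Merge at B0 (entry node, so the boundary value {} is joined with the incoming edge(s)): IN[B0] = {} ⊔ OUT[B1] = {b@B1, c@B0, d@B1, f@B0}
Applying B0's transfer function to that IN value gives OUT[B0] (row B0 above).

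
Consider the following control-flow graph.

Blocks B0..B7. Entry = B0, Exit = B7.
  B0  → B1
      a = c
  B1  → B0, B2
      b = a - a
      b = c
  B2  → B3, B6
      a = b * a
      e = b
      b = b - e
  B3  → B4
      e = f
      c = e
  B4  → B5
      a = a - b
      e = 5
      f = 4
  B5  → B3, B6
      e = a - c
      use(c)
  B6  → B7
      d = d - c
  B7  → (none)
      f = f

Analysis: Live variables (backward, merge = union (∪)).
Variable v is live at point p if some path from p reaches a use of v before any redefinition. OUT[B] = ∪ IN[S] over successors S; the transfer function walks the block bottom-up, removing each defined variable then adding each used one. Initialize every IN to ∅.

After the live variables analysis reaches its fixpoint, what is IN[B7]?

Per-block solution:
  B0: | IN={c, d, f} | OUT={a, c, d, f}
  B1: | IN={a, c, d, f} | OUT={a, b, c, d, f}
  B2: | IN={a, b, c, d, f} | OUT={a, b, c, d, f}
  B3: | IN={a, b, d, f} | OUT={a, b, c, d}
  B4: | IN={a, b, c, d} | OUT={a, b, c, d, f}
  B5: | IN={a, b, c, d, f} | OUT={a, b, c, d, f}
  B6: | IN={c, d, f} | OUT={f}
  B7: | IN={f} | OUT={}

B7 is the boundary node: OUT[B7] = {}
Applying B7's transfer function to that OUT value gives IN[B7] (row B7 above).

Answer: {f}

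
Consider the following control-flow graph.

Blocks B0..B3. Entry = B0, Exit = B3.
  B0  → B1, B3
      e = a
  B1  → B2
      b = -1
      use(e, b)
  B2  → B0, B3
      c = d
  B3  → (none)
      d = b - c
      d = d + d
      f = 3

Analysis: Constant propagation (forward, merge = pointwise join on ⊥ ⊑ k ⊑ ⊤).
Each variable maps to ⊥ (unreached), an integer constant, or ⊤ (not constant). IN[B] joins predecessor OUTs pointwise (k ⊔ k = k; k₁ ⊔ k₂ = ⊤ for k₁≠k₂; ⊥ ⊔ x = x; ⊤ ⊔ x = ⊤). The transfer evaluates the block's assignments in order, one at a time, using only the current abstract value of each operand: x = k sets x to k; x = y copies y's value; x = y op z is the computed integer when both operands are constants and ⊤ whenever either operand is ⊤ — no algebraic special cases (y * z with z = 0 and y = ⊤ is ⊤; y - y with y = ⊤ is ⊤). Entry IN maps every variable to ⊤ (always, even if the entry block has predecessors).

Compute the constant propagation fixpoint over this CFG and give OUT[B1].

Answer: {a: ⊤, b: -1, c: ⊤, d: ⊤, e: ⊤, f: ⊤}

Derivation:
Per-block solution:
  B0: | IN=(all ⊤) | OUT=(all ⊤)
  B1: | IN=(all ⊤) | OUT={b:-1; rest ⊤}
  B2: | IN={b:-1; rest ⊤} | OUT={b:-1; rest ⊤}
  B3: | IN=(all ⊤) | OUT={f:3; rest ⊤}

Merge at B1: IN[B1] = OUT[B0] = {a: ⊤, b: ⊤, c: ⊤, d: ⊤, e: ⊤, f: ⊤}
Applying B1's transfer function to that IN value gives OUT[B1] (row B1 above).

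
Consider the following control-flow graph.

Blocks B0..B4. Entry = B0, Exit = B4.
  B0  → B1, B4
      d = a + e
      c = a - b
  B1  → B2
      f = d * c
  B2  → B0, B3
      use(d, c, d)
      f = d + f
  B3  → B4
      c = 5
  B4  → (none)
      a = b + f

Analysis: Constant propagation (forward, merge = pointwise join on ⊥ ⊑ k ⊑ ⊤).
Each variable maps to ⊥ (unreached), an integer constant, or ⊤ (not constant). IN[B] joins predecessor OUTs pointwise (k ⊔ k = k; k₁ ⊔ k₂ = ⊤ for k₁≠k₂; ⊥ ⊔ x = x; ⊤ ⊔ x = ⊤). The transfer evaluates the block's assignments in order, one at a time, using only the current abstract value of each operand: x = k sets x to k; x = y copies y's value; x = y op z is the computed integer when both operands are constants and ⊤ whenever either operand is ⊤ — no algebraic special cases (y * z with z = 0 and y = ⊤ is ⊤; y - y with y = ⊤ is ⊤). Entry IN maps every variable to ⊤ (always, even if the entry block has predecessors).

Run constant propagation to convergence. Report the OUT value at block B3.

Answer: {a: ⊤, b: ⊤, c: 5, d: ⊤, e: ⊤, f: ⊤}

Working:
Converged values:
  B0:  IN=(all ⊤)  OUT=(all ⊤)
  B1:  IN=(all ⊤)  OUT=(all ⊤)
  B2:  IN=(all ⊤)  OUT=(all ⊤)
  B3:  IN=(all ⊤)  OUT={c:5; rest ⊤}
  B4:  IN=(all ⊤)  OUT=(all ⊤)

Merge at B3: IN[B3] = OUT[B2] = {a: ⊤, b: ⊤, c: ⊤, d: ⊤, e: ⊤, f: ⊤}
Applying B3's transfer function to that IN value gives OUT[B3] (row B3 above).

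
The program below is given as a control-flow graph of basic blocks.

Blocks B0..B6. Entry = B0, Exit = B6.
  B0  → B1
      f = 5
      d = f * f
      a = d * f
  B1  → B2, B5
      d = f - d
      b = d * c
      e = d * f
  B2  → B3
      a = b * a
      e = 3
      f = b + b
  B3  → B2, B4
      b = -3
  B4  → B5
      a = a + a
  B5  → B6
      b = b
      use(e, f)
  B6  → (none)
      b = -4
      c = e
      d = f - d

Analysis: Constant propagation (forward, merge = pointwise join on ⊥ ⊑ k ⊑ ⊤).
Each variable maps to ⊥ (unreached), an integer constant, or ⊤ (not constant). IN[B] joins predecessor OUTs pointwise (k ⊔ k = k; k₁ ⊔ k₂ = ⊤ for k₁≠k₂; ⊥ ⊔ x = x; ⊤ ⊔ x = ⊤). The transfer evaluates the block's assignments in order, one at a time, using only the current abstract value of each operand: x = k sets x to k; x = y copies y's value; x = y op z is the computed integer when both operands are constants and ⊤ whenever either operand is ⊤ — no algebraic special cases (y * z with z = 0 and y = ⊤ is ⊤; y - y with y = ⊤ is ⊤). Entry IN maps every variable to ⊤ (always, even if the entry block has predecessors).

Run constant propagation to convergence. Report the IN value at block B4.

Answer: {a: ⊤, b: -3, c: ⊤, d: -20, e: 3, f: ⊤}

Trace:
Converged values:
  B0:  IN=(all ⊤)  OUT={a:125, d:25, f:5; rest ⊤}
  B1:  IN={a:125, d:25, f:5; rest ⊤}  OUT={a:125, d:-20, e:-100, f:5; rest ⊤}
  B2:  IN={d:-20; rest ⊤}  OUT={d:-20, e:3; rest ⊤}
  B3:  IN={d:-20, e:3; rest ⊤}  OUT={b:-3, d:-20, e:3; rest ⊤}
  B4:  IN={b:-3, d:-20, e:3; rest ⊤}  OUT={b:-3, d:-20, e:3; rest ⊤}
  B5:  IN={d:-20; rest ⊤}  OUT={d:-20; rest ⊤}
  B6:  IN={d:-20; rest ⊤}  OUT={b:-4; rest ⊤}

Merge at B4: IN[B4] = OUT[B3] = {a: ⊤, b: -3, c: ⊤, d: -20, e: 3, f: ⊤}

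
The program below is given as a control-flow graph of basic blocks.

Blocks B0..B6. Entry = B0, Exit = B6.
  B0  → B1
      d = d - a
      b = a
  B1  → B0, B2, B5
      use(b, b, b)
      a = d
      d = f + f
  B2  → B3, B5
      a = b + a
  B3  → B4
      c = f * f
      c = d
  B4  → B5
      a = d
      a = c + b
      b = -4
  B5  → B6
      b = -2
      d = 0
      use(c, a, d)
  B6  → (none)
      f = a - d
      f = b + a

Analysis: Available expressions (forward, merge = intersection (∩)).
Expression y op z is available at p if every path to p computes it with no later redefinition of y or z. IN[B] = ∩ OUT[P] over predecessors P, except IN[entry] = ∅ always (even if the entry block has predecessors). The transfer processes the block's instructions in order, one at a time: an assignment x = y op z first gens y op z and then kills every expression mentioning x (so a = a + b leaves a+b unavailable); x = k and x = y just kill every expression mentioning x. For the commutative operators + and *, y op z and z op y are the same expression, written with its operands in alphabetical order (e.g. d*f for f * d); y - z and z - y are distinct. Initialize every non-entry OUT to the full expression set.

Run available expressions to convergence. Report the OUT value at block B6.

Fixpoint table:
  B0:   IN={}   OUT={}
  B1:   IN={}   OUT={f+f}
  B2:   IN={f+f}   OUT={f+f}
  B3:   IN={f+f}   OUT={f*f, f+f}
  B4:   IN={f*f, f+f}   OUT={f*f, f+f}
  B5:   IN={f+f}   OUT={f+f}
  B6:   IN={f+f}   OUT={a+b, a-d}

Merge at B6: IN[B6] = OUT[B5] = {f+f}
Applying B6's transfer function to that IN value gives OUT[B6] (row B6 above).

Answer: {a+b, a-d}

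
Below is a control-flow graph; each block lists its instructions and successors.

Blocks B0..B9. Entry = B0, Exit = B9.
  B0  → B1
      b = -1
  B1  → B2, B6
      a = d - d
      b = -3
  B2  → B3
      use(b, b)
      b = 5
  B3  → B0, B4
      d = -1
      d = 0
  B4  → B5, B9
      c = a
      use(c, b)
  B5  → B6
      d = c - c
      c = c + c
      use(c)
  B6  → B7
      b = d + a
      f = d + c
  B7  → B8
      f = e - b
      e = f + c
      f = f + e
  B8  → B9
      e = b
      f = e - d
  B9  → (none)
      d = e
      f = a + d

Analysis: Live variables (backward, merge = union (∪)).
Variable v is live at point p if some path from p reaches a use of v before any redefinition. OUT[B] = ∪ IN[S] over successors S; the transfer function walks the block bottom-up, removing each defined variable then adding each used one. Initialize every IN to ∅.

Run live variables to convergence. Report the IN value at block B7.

Per-block solution:
  B0:   IN={c, d, e}   OUT={c, d, e}
  B1:   IN={c, d, e}   OUT={a, b, c, d, e}
  B2:   IN={a, b, c, e}   OUT={a, b, c, e}
  B3:   IN={a, b, c, e}   OUT={a, b, c, d, e}
  B4:   IN={a, b, e}   OUT={a, c, e}
  B5:   IN={a, c, e}   OUT={a, c, d, e}
  B6:   IN={a, c, d, e}   OUT={a, b, c, d, e}
  B7:   IN={a, b, c, d, e}   OUT={a, b, d}
  B8:   IN={a, b, d}   OUT={a, e}
  B9:   IN={a, e}   OUT={}

Merge at B7: OUT[B7] = IN[B8] = {a, b, d}
Applying B7's transfer function to that OUT value gives IN[B7] (row B7 above).

Answer: {a, b, c, d, e}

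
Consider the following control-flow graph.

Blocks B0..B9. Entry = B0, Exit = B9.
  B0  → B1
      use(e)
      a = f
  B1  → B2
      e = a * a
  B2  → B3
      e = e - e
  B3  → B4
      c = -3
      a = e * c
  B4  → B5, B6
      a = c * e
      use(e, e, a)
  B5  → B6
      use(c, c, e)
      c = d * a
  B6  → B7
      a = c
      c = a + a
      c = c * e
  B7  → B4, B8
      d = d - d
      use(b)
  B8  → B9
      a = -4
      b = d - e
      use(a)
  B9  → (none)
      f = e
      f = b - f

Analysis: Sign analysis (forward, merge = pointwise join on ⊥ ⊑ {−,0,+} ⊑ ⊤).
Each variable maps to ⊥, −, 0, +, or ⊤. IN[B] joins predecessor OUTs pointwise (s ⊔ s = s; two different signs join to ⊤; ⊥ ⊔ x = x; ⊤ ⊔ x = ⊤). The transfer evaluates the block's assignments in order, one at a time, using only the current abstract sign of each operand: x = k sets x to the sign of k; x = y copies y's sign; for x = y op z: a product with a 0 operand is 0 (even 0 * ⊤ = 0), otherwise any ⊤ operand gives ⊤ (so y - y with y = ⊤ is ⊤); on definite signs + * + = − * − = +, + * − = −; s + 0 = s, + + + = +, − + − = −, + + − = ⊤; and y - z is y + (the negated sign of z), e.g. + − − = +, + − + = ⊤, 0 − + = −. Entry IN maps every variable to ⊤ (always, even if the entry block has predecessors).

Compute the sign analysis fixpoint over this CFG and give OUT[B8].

Converged values:
  B0:  IN=(all ⊤)  OUT=(all ⊤)
  B1:  IN=(all ⊤)  OUT=(all ⊤)
  B2:  IN=(all ⊤)  OUT=(all ⊤)
  B3:  IN=(all ⊤)  OUT={c:-; rest ⊤}
  B4:  IN=(all ⊤)  OUT=(all ⊤)
  B5:  IN=(all ⊤)  OUT=(all ⊤)
  B6:  IN=(all ⊤)  OUT=(all ⊤)
  B7:  IN=(all ⊤)  OUT=(all ⊤)
  B8:  IN=(all ⊤)  OUT={a:-; rest ⊤}
  B9:  IN={a:-; rest ⊤}  OUT={a:-; rest ⊤}

Merge at B8: IN[B8] = OUT[B7] = {a: ⊤, b: ⊤, c: ⊤, d: ⊤, e: ⊤, f: ⊤}
Applying B8's transfer function to that IN value gives OUT[B8] (row B8 above).

Answer: {a: -, b: ⊤, c: ⊤, d: ⊤, e: ⊤, f: ⊤}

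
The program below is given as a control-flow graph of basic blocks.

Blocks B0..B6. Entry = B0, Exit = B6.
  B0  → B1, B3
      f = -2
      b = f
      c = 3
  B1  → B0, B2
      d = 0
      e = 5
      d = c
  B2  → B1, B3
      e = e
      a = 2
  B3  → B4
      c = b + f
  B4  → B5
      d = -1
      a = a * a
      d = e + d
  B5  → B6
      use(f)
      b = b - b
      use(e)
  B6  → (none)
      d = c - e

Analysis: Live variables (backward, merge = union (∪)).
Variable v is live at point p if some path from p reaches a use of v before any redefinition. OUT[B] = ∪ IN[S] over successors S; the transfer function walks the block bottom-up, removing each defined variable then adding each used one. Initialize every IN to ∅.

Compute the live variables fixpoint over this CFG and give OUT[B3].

Fixpoint table:
  B0:   IN={a, e}   OUT={a, b, c, e, f}
  B1:   IN={a, b, c, f}   OUT={a, b, c, e, f}
  B2:   IN={b, c, e, f}   OUT={a, b, c, e, f}
  B3:   IN={a, b, e, f}   OUT={a, b, c, e, f}
  B4:   IN={a, b, c, e, f}   OUT={b, c, e, f}
  B5:   IN={b, c, e, f}   OUT={c, e}
  B6:   IN={c, e}   OUT={}

Merge at B3: OUT[B3] = IN[B4] = {a, b, c, e, f}

Answer: {a, b, c, e, f}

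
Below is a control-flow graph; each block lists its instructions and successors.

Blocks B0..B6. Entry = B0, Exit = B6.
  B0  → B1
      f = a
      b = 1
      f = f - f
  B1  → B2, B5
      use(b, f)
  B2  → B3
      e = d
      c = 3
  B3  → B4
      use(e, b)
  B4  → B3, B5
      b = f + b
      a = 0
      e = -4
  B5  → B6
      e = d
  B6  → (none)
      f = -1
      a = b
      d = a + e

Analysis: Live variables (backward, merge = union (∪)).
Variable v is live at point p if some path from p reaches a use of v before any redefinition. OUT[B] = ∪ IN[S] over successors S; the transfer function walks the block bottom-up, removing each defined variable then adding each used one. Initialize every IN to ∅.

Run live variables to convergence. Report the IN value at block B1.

Answer: {b, d, f}

Working:
Per-block solution:
  B0:   IN={a, d}   OUT={b, d, f}
  B1:   IN={b, d, f}   OUT={b, d, f}
  B2:   IN={b, d, f}   OUT={b, d, e, f}
  B3:   IN={b, d, e, f}   OUT={b, d, f}
  B4:   IN={b, d, f}   OUT={b, d, e, f}
  B5:   IN={b, d}   OUT={b, e}
  B6:   IN={b, e}   OUT={}

Merge at B1: OUT[B1] = IN[B2] ⊔ IN[B5] = {b, d, f}
Applying B1's transfer function to that OUT value gives IN[B1] (row B1 above).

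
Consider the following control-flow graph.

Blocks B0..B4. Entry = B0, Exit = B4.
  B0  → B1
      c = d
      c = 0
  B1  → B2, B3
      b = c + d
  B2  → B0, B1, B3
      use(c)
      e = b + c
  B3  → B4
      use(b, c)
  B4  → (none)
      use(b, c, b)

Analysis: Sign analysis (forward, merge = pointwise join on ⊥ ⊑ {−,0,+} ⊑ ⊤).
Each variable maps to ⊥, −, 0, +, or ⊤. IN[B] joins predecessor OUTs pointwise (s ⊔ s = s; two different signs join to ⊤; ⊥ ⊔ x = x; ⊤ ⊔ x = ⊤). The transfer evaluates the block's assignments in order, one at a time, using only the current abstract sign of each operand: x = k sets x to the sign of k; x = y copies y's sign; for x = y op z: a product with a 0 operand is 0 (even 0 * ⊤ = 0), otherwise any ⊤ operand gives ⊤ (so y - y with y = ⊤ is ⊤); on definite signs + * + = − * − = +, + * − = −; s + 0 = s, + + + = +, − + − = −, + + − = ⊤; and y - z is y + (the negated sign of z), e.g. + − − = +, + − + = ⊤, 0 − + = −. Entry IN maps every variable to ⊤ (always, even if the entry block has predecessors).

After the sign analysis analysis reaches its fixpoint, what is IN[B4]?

Answer: {a: ⊤, b: ⊤, c: 0, d: ⊤, e: ⊤, f: ⊤}

Trace:
Converged values:
  B0:  IN=(all ⊤)  OUT={c:0; rest ⊤}
  B1:  IN={c:0; rest ⊤}  OUT={c:0; rest ⊤}
  B2:  IN={c:0; rest ⊤}  OUT={c:0; rest ⊤}
  B3:  IN={c:0; rest ⊤}  OUT={c:0; rest ⊤}
  B4:  IN={c:0; rest ⊤}  OUT={c:0; rest ⊤}

Merge at B4: IN[B4] = OUT[B3] = {a: ⊤, b: ⊤, c: 0, d: ⊤, e: ⊤, f: ⊤}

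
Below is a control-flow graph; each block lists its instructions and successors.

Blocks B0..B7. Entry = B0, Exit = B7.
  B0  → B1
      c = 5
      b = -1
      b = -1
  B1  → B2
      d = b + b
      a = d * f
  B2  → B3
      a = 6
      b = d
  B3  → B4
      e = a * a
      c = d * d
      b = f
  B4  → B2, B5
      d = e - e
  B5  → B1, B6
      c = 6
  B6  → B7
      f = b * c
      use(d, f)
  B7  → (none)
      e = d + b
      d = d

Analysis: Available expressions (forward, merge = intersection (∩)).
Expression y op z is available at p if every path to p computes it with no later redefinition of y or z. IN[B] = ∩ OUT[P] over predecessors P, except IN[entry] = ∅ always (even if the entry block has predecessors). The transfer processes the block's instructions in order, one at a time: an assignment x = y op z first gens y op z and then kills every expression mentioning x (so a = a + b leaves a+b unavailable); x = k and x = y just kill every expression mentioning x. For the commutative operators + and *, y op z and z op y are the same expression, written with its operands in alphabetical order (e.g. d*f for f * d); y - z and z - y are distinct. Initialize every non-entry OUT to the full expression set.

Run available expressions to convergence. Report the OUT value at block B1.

Per-block solution:
  B0:   IN={}   OUT={}
  B1:   IN={}   OUT={b+b, d*f}
  B2:   IN={}   OUT={}
  B3:   IN={}   OUT={a*a, d*d}
  B4:   IN={a*a, d*d}   OUT={a*a, e-e}
  B5:   IN={a*a, e-e}   OUT={a*a, e-e}
  B6:   IN={a*a, e-e}   OUT={a*a, b*c, e-e}
  B7:   IN={a*a, b*c, e-e}   OUT={a*a, b*c}

Merge at B1: IN[B1] = OUT[B0] ∩ OUT[B5] = {}
Applying B1's transfer function to that IN value gives OUT[B1] (row B1 above).

Answer: {b+b, d*f}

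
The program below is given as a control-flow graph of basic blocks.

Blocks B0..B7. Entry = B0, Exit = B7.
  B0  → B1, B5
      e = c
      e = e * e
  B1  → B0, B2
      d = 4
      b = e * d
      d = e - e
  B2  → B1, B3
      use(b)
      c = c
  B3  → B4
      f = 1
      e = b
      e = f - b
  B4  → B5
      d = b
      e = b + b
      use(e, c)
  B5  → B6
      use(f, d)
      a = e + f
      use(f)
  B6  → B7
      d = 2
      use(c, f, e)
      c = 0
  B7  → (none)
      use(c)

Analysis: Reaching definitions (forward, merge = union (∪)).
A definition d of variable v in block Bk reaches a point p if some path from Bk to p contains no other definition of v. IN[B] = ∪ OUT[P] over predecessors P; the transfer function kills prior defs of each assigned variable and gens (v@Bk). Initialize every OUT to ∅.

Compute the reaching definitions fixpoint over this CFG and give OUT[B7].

Answer: {a@B5, b@B1, c@B6, d@B6, e@B0, e@B4, f@B3}

Working:
Fixpoint table:
  B0:   IN={b@B1, c@B2, d@B1, e@B0}   OUT={b@B1, c@B2, d@B1, e@B0}
  B1:   IN={b@B1, c@B2, d@B1, e@B0}   OUT={b@B1, c@B2, d@B1, e@B0}
  B2:   IN={b@B1, c@B2, d@B1, e@B0}   OUT={b@B1, c@B2, d@B1, e@B0}
  B3:   IN={b@B1, c@B2, d@B1, e@B0}   OUT={b@B1, c@B2, d@B1, e@B3, f@B3}
  B4:   IN={b@B1, c@B2, d@B1, e@B3, f@B3}   OUT={b@B1, c@B2, d@B4, e@B4, f@B3}
  B5:   IN={b@B1, c@B2, d@B1, d@B4, e@B0, e@B4, f@B3}   OUT={a@B5, b@B1, c@B2, d@B1, d@B4, e@B0, e@B4, f@B3}
  B6:   IN={a@B5, b@B1, c@B2, d@B1, d@B4, e@B0, e@B4, f@B3}   OUT={a@B5, b@B1, c@B6, d@B6, e@B0, e@B4, f@B3}
  B7:   IN={a@B5, b@B1, c@B6, d@B6, e@B0, e@B4, f@B3}   OUT={a@B5, b@B1, c@B6, d@B6, e@B0, e@B4, f@B3}

Merge at B7: IN[B7] = OUT[B6] = {a@B5, b@B1, c@B6, d@B6, e@B0, e@B4, f@B3}
Applying B7's transfer function to that IN value gives OUT[B7] (row B7 above).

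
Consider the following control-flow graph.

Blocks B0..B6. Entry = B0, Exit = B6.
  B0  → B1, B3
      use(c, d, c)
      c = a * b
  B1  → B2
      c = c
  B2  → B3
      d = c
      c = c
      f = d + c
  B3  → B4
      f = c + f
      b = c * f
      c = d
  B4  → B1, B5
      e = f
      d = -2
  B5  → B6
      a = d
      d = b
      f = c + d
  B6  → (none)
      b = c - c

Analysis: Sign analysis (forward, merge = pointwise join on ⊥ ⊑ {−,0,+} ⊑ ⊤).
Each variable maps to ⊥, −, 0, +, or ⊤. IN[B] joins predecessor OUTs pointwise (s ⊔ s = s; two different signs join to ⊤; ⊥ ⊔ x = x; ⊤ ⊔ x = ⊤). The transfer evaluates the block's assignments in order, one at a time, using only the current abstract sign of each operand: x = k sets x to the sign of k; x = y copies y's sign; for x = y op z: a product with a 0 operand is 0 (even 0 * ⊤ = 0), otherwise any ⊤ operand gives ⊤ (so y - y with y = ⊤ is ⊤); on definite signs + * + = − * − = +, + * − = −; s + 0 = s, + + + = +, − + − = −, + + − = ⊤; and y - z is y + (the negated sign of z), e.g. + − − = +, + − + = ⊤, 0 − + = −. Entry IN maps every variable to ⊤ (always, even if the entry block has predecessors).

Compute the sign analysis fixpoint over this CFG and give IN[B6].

Per-block solution:
  B0: | IN=(all ⊤) | OUT=(all ⊤)
  B1: | IN=(all ⊤) | OUT=(all ⊤)
  B2: | IN=(all ⊤) | OUT=(all ⊤)
  B3: | IN=(all ⊤) | OUT=(all ⊤)
  B4: | IN=(all ⊤) | OUT={d:-; rest ⊤}
  B5: | IN={d:-; rest ⊤} | OUT={a:-; rest ⊤}
  B6: | IN={a:-; rest ⊤} | OUT={a:-; rest ⊤}

Merge at B6: IN[B6] = OUT[B5] = {a: -, b: ⊤, c: ⊤, d: ⊤, e: ⊤, f: ⊤}

Answer: {a: -, b: ⊤, c: ⊤, d: ⊤, e: ⊤, f: ⊤}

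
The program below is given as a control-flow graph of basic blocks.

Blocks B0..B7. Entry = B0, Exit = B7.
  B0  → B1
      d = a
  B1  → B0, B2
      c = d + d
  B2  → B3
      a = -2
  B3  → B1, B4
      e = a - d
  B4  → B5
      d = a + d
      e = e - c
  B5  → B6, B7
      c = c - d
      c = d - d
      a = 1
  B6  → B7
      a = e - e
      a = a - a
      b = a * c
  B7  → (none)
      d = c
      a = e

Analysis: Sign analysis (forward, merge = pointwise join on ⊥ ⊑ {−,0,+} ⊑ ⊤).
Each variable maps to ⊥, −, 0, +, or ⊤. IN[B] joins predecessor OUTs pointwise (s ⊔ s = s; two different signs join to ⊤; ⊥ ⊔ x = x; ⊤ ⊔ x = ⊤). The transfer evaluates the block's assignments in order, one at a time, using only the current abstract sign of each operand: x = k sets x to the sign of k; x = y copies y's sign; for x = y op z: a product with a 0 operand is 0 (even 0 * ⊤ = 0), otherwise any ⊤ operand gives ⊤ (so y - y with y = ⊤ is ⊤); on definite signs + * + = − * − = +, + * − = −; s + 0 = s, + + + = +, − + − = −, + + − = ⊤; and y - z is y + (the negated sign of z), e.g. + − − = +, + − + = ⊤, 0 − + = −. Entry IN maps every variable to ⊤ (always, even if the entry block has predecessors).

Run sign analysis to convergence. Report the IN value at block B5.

Converged values:
  B0: | IN=(all ⊤) | OUT=(all ⊤)
  B1: | IN=(all ⊤) | OUT=(all ⊤)
  B2: | IN=(all ⊤) | OUT={a:-; rest ⊤}
  B3: | IN={a:-; rest ⊤} | OUT={a:-; rest ⊤}
  B4: | IN={a:-; rest ⊤} | OUT={a:-; rest ⊤}
  B5: | IN={a:-; rest ⊤} | OUT={a:+; rest ⊤}
  B6: | IN={a:+; rest ⊤} | OUT=(all ⊤)
  B7: | IN=(all ⊤) | OUT=(all ⊤)

Merge at B5: IN[B5] = OUT[B4] = {a: -, b: ⊤, c: ⊤, d: ⊤, e: ⊤, f: ⊤}

Answer: {a: -, b: ⊤, c: ⊤, d: ⊤, e: ⊤, f: ⊤}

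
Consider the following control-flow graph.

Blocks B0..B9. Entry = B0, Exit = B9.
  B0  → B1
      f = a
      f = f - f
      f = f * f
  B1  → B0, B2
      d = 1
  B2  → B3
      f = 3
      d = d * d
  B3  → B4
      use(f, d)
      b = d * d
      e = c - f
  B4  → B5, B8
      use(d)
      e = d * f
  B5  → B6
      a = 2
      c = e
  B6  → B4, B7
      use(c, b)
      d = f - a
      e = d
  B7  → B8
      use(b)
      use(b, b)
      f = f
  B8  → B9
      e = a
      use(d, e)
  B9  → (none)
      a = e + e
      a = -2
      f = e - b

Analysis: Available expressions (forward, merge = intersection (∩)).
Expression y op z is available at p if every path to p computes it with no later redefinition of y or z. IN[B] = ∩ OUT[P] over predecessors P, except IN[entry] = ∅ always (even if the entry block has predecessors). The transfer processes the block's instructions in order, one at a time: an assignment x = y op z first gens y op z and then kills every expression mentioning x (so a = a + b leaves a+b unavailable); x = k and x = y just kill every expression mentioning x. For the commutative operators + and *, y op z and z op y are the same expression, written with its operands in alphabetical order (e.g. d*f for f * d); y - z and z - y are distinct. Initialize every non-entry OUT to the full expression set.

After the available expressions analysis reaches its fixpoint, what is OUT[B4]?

Per-block solution:
  B0:   IN={}   OUT={}
  B1:   IN={}   OUT={}
  B2:   IN={}   OUT={}
  B3:   IN={}   OUT={c-f, d*d}
  B4:   IN={}   OUT={d*f}
  B5:   IN={d*f}   OUT={d*f}
  B6:   IN={d*f}   OUT={f-a}
  B7:   IN={f-a}   OUT={}
  B8:   IN={}   OUT={}
  B9:   IN={}   OUT={e+e, e-b}

Merge at B4: IN[B4] = OUT[B3] ∩ OUT[B6] = {}
Applying B4's transfer function to that IN value gives OUT[B4] (row B4 above).

Answer: {d*f}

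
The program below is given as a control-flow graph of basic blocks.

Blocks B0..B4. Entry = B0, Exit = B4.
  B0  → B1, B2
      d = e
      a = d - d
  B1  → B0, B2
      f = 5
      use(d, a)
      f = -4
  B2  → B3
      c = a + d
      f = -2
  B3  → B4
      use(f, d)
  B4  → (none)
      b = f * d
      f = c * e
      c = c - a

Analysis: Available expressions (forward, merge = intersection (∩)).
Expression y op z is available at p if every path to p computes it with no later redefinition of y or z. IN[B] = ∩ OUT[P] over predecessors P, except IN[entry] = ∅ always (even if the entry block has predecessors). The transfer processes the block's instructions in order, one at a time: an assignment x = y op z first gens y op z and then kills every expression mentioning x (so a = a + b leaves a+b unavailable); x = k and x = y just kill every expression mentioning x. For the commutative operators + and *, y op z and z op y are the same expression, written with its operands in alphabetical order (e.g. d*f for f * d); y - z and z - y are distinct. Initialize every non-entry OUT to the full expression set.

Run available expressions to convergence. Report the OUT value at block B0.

Fixpoint table:
  B0: | IN={} | OUT={d-d}
  B1: | IN={d-d} | OUT={d-d}
  B2: | IN={d-d} | OUT={a+d, d-d}
  B3: | IN={a+d, d-d} | OUT={a+d, d-d}
  B4: | IN={a+d, d-d} | OUT={a+d, d-d}

Merge at B0 (entry node, so the boundary value {} is joined with the incoming edge(s)): IN[B0] = {} ∩ OUT[B1] = {}
Applying B0's transfer function to that IN value gives OUT[B0] (row B0 above).

Answer: {d-d}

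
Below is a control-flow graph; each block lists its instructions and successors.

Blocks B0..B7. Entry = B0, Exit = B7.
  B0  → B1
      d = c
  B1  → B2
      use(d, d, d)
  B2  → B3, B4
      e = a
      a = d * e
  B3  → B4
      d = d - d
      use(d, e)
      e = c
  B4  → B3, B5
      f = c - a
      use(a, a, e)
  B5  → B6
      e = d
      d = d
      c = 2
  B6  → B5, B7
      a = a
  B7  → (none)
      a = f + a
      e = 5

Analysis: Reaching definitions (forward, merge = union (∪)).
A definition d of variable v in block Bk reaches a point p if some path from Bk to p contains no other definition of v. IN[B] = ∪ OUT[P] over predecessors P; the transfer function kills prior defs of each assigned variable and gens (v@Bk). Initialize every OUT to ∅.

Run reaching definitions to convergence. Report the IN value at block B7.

Answer: {a@B6, c@B5, d@B5, e@B5, f@B4}

Working:
Fixpoint table:
  B0:  IN={}  OUT={d@B0}
  B1:  IN={d@B0}  OUT={d@B0}
  B2:  IN={d@B0}  OUT={a@B2, d@B0, e@B2}
  B3:  IN={a@B2, d@B0, d@B3, e@B2, e@B3, f@B4}  OUT={a@B2, d@B3, e@B3, f@B4}
  B4:  IN={a@B2, d@B0, d@B3, e@B2, e@B3, f@B4}  OUT={a@B2, d@B0, d@B3, e@B2, e@B3, f@B4}
  B5:  IN={a@B2, a@B6, c@B5, d@B0, d@B3, d@B5, e@B2, e@B3, e@B5, f@B4}  OUT={a@B2, a@B6, c@B5, d@B5, e@B5, f@B4}
  B6:  IN={a@B2, a@B6, c@B5, d@B5, e@B5, f@B4}  OUT={a@B6, c@B5, d@B5, e@B5, f@B4}
  B7:  IN={a@B6, c@B5, d@B5, e@B5, f@B4}  OUT={a@B7, c@B5, d@B5, e@B7, f@B4}

Merge at B7: IN[B7] = OUT[B6] = {a@B6, c@B5, d@B5, e@B5, f@B4}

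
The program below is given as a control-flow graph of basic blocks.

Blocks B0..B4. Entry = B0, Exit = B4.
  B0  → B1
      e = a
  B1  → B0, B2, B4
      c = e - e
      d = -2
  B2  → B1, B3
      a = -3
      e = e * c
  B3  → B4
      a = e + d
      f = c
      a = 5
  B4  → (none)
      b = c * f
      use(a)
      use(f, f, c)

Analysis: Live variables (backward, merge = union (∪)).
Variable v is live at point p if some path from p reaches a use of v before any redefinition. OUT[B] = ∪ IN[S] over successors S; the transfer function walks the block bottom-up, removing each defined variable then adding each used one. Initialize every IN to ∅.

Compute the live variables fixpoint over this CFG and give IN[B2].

Answer: {c, d, e, f}

Derivation:
Converged values:
  B0: | IN={a, f} | OUT={a, e, f}
  B1: | IN={a, e, f} | OUT={a, c, d, e, f}
  B2: | IN={c, d, e, f} | OUT={a, c, d, e, f}
  B3: | IN={c, d, e} | OUT={a, c, f}
  B4: | IN={a, c, f} | OUT={}

Merge at B2: OUT[B2] = IN[B1] ⊔ IN[B3] = {a, c, d, e, f}
Applying B2's transfer function to that OUT value gives IN[B2] (row B2 above).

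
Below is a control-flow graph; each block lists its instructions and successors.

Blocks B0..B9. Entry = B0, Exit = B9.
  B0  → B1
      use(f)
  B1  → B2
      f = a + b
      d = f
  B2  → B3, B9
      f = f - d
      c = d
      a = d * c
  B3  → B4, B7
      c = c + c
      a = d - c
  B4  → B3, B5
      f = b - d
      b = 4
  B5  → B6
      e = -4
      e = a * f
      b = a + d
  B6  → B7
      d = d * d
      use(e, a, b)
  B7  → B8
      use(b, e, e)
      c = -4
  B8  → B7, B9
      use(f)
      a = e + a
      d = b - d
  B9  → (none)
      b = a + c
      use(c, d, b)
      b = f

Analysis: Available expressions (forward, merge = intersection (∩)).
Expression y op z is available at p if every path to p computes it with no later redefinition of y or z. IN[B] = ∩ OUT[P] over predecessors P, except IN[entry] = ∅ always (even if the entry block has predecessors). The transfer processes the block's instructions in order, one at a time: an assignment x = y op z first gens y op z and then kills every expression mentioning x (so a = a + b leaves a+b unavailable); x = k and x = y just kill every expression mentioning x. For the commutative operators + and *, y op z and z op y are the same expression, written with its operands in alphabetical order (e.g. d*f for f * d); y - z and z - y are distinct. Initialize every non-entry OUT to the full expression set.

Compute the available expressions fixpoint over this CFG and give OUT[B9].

Fixpoint table:
  B0:   IN={}   OUT={}
  B1:   IN={}   OUT={a+b}
  B2:   IN={a+b}   OUT={c*d}
  B3:   IN={}   OUT={d-c}
  B4:   IN={d-c}   OUT={d-c}
  B5:   IN={d-c}   OUT={a*f, a+d, d-c}
  B6:   IN={a*f, a+d, d-c}   OUT={a*f}
  B7:   IN={}   OUT={}
  B8:   IN={}   OUT={}
  B9:   IN={}   OUT={a+c}

Merge at B9: IN[B9] = OUT[B2] ∩ OUT[B8] = {}
Applying B9's transfer function to that IN value gives OUT[B9] (row B9 above).

Answer: {a+c}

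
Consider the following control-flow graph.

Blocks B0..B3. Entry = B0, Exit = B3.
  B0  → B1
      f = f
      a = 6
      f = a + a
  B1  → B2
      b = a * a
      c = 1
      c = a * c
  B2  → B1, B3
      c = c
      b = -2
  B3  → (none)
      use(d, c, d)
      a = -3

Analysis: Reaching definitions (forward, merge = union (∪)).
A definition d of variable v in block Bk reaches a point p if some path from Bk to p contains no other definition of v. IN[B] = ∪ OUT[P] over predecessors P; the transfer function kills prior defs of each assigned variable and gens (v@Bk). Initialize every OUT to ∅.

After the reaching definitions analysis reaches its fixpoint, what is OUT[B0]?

Fixpoint table:
  B0:   IN={}   OUT={a@B0, f@B0}
  B1:   IN={a@B0, b@B2, c@B2, f@B0}   OUT={a@B0, b@B1, c@B1, f@B0}
  B2:   IN={a@B0, b@B1, c@B1, f@B0}   OUT={a@B0, b@B2, c@B2, f@B0}
  B3:   IN={a@B0, b@B2, c@B2, f@B0}   OUT={a@B3, b@B2, c@B2, f@B0}

B0 is the boundary node: IN[B0] = {}
Applying B0's transfer function to that IN value gives OUT[B0] (row B0 above).

Answer: {a@B0, f@B0}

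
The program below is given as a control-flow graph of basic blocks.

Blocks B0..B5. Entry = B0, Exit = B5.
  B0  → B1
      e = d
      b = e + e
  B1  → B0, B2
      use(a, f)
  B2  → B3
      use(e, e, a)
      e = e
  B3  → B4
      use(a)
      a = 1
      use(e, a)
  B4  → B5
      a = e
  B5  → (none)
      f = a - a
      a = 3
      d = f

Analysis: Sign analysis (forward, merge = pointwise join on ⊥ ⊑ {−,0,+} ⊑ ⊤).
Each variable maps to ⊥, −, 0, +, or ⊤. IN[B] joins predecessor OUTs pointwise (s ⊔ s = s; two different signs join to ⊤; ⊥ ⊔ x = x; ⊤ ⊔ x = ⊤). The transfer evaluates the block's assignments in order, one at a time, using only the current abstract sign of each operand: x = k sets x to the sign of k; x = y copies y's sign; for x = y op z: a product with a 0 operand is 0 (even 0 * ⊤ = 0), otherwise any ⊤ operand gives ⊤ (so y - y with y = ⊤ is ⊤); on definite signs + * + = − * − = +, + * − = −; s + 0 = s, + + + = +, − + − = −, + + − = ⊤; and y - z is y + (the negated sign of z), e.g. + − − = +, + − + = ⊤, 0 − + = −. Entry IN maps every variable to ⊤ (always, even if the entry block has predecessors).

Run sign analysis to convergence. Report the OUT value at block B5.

Per-block solution:
  B0:   IN=(all ⊤)   OUT=(all ⊤)
  B1:   IN=(all ⊤)   OUT=(all ⊤)
  B2:   IN=(all ⊤)   OUT=(all ⊤)
  B3:   IN=(all ⊤)   OUT={a:+; rest ⊤}
  B4:   IN={a:+; rest ⊤}   OUT=(all ⊤)
  B5:   IN=(all ⊤)   OUT={a:+; rest ⊤}

Merge at B5: IN[B5] = OUT[B4] = {a: ⊤, b: ⊤, c: ⊤, d: ⊤, e: ⊤, f: ⊤}
Applying B5's transfer function to that IN value gives OUT[B5] (row B5 above).

Answer: {a: +, b: ⊤, c: ⊤, d: ⊤, e: ⊤, f: ⊤}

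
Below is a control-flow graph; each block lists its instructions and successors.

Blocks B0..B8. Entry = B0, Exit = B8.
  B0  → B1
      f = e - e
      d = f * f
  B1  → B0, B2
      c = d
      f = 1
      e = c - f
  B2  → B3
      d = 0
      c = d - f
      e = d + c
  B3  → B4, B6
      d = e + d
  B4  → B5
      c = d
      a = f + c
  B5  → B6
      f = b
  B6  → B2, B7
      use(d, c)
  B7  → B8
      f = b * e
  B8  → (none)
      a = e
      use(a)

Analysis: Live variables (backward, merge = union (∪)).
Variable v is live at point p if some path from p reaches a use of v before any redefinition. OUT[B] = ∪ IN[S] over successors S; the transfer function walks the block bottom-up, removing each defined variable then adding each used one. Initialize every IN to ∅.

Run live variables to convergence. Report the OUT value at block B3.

Converged values:
  B0:   IN={b, e}   OUT={b, d}
  B1:   IN={b, d}   OUT={b, e, f}
  B2:   IN={b, f}   OUT={b, c, d, e, f}
  B3:   IN={b, c, d, e, f}   OUT={b, c, d, e, f}
  B4:   IN={b, d, e, f}   OUT={b, c, d, e}
  B5:   IN={b, c, d, e}   OUT={b, c, d, e, f}
  B6:   IN={b, c, d, e, f}   OUT={b, e, f}
  B7:   IN={b, e}   OUT={e}
  B8:   IN={e}   OUT={}

Merge at B3: OUT[B3] = IN[B4] ⊔ IN[B6] = {b, c, d, e, f}

Answer: {b, c, d, e, f}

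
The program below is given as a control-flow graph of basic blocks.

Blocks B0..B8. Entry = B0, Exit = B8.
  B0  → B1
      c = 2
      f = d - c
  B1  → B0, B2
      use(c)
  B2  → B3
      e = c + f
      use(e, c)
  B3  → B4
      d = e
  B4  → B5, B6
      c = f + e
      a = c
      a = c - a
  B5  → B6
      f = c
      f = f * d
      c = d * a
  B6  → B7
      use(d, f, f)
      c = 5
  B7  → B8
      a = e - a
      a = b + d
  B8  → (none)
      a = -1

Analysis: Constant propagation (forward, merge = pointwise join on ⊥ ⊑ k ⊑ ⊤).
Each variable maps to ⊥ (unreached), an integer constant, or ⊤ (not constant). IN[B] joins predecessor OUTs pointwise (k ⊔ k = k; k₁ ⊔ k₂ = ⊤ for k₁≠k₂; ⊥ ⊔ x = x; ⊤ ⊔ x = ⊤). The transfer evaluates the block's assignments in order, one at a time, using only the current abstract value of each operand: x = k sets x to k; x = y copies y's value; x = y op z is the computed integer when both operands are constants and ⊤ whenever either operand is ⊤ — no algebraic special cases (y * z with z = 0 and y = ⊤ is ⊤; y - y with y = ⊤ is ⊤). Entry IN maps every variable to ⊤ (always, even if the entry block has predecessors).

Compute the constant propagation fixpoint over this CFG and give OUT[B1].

Per-block solution:
  B0: | IN=(all ⊤) | OUT={c:2; rest ⊤}
  B1: | IN={c:2; rest ⊤} | OUT={c:2; rest ⊤}
  B2: | IN={c:2; rest ⊤} | OUT={c:2; rest ⊤}
  B3: | IN={c:2; rest ⊤} | OUT={c:2; rest ⊤}
  B4: | IN={c:2; rest ⊤} | OUT=(all ⊤)
  B5: | IN=(all ⊤) | OUT=(all ⊤)
  B6: | IN=(all ⊤) | OUT={c:5; rest ⊤}
  B7: | IN={c:5; rest ⊤} | OUT={c:5; rest ⊤}
  B8: | IN={c:5; rest ⊤} | OUT={a:-1, c:5; rest ⊤}

Merge at B1: IN[B1] = OUT[B0] = {a: ⊤, b: ⊤, c: 2, d: ⊤, e: ⊤, f: ⊤}
Applying B1's transfer function to that IN value gives OUT[B1] (row B1 above).

Answer: {a: ⊤, b: ⊤, c: 2, d: ⊤, e: ⊤, f: ⊤}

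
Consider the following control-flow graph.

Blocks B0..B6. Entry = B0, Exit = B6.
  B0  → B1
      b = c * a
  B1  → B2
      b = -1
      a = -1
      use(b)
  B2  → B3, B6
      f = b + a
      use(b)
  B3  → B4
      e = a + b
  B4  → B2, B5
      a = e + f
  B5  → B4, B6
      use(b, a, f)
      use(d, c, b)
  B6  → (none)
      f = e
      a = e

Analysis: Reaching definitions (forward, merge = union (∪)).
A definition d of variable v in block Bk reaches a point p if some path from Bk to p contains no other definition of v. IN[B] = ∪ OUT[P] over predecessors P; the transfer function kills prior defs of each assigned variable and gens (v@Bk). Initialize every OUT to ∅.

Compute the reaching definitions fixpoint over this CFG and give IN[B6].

Answer: {a@B1, a@B4, b@B1, e@B3, f@B2}

Trace:
Converged values:
  B0:  IN={}  OUT={b@B0}
  B1:  IN={b@B0}  OUT={a@B1, b@B1}
  B2:  IN={a@B1, a@B4, b@B1, e@B3, f@B2}  OUT={a@B1, a@B4, b@B1, e@B3, f@B2}
  B3:  IN={a@B1, a@B4, b@B1, e@B3, f@B2}  OUT={a@B1, a@B4, b@B1, e@B3, f@B2}
  B4:  IN={a@B1, a@B4, b@B1, e@B3, f@B2}  OUT={a@B4, b@B1, e@B3, f@B2}
  B5:  IN={a@B4, b@B1, e@B3, f@B2}  OUT={a@B4, b@B1, e@B3, f@B2}
  B6:  IN={a@B1, a@B4, b@B1, e@B3, f@B2}  OUT={a@B6, b@B1, e@B3, f@B6}

Merge at B6: IN[B6] = OUT[B2] ⊔ OUT[B5] = {a@B1, a@B4, b@B1, e@B3, f@B2}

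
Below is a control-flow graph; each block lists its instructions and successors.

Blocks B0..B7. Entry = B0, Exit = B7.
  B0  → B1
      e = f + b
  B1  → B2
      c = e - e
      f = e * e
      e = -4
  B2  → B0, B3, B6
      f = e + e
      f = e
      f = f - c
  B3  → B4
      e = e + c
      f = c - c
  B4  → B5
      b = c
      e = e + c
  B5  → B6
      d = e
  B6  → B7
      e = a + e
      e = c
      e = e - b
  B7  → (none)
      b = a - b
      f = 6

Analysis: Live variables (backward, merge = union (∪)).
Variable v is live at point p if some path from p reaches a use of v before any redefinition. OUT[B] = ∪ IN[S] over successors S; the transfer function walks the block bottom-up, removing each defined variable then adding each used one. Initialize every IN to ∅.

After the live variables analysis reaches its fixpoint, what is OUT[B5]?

Converged values:
  B0:   IN={a, b, f}   OUT={a, b, e}
  B1:   IN={a, b, e}   OUT={a, b, c, e}
  B2:   IN={a, b, c, e}   OUT={a, b, c, e, f}
  B3:   IN={a, c, e}   OUT={a, c, e}
  B4:   IN={a, c, e}   OUT={a, b, c, e}
  B5:   IN={a, b, c, e}   OUT={a, b, c, e}
  B6:   IN={a, b, c, e}   OUT={a, b}
  B7:   IN={a, b}   OUT={}

Merge at B5: OUT[B5] = IN[B6] = {a, b, c, e}

Answer: {a, b, c, e}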